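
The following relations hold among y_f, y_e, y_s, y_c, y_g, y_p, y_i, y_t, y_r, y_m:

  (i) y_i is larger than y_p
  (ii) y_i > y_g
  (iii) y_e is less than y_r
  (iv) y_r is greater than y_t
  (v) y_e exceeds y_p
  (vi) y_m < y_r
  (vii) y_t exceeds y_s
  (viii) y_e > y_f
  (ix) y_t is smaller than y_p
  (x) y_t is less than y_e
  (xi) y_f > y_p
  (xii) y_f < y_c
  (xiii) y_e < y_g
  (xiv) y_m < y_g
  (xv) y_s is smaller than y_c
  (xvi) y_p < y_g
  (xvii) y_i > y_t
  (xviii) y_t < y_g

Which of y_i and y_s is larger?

y_i

Link the given pairs in sequence: y_s < y_t; y_t < y_p; y_p < y_e; y_e < y_g; y_g < y_i.
Together: y_s < y_t < y_p < y_e < y_g < y_i.
So y_s < y_i; y_i is the larger of the two.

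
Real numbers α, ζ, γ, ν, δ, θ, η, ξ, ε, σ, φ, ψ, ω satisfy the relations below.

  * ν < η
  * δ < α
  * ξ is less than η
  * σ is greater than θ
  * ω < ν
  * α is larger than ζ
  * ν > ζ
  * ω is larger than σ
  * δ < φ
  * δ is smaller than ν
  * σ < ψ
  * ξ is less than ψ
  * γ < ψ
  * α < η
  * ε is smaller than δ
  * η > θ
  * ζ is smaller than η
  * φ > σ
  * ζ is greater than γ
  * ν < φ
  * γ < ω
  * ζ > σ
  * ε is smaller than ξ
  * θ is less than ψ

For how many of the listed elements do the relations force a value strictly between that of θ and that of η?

5

Chaining upward from θ reaches: σ, ζ, ω, ψ, ν, α, φ.
Chaining downward from η reaches: γ, σ, ε, ζ, ξ, ω, δ, ν, α.
Strictly between θ and η are those in both lists: σ, ζ, ω, ν, α — 5 elements.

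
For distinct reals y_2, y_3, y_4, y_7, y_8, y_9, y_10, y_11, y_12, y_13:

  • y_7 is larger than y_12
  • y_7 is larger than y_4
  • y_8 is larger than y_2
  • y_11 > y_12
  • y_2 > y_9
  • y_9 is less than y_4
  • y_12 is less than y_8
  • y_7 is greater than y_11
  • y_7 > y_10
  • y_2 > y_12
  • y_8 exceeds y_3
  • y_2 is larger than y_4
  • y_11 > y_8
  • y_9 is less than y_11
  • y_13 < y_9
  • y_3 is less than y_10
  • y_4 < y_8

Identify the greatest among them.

y_7

Chaining downward from y_7: directly below it, y_12, y_4, y_11, y_10; then y_9, y_3, y_8; then y_13, y_2.
That covers every other element, and nothing is given above y_7, so y_7 is the greatest.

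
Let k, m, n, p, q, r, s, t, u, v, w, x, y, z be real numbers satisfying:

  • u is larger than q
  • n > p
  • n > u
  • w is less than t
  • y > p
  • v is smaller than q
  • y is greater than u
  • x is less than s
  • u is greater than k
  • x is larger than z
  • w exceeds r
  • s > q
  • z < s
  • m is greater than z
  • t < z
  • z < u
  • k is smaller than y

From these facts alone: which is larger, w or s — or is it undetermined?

Link the given pairs in sequence: w < t; t < z; z < x; x < s.
Together: w < t < z < x < s.
So s is larger.

s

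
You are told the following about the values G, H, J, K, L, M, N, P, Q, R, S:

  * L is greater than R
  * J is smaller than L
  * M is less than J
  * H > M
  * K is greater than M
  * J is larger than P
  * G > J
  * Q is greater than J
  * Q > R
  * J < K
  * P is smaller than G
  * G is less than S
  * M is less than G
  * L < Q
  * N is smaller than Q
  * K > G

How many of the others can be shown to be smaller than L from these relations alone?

4

The elements the relations force below L are M, P, J, R — no chain reaches any other.
That is 4.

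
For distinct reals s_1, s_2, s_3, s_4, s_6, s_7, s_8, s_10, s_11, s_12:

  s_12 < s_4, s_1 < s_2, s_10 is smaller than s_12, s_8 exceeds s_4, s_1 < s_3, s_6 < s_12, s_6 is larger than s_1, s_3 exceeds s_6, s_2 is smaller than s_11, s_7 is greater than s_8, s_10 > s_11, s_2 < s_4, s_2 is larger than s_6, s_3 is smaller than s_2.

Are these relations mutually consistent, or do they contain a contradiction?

consistent

The single ordering s_1 < s_6 < s_3 < s_2 < s_11 < s_10 < s_12 < s_4 < s_8 < s_7 satisfies every listed relation, so no contradiction arises.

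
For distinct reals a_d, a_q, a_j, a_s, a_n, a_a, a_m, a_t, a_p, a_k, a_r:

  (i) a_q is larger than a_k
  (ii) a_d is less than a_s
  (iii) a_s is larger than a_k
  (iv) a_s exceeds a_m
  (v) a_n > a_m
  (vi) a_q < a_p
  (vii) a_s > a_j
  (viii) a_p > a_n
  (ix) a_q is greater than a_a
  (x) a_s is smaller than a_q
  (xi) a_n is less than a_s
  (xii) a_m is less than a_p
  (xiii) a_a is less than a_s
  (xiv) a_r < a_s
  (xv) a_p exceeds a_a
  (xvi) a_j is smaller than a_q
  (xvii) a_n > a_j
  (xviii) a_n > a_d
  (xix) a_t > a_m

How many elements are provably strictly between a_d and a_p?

The relations place a_d below a_p. An element lies strictly between them when it is forced above a_d and also forced below a_p.
Above a_d: {a_n, a_s, a_q}. Below a_p: {a_a, a_r, a_m, a_j, a_n, a_k, a_s, a_q}.
Intersection: {a_n, a_s, a_q} — 3.

3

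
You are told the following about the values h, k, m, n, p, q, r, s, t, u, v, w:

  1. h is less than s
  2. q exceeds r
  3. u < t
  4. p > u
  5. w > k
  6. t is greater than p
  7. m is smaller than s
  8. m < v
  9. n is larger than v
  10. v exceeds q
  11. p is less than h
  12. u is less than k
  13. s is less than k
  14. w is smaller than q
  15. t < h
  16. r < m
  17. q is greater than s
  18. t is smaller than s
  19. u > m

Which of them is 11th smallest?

Chaining the given pairs: r < m < u < p < t < h < s < k < w < q < v < n.
The 11th smallest is v.

v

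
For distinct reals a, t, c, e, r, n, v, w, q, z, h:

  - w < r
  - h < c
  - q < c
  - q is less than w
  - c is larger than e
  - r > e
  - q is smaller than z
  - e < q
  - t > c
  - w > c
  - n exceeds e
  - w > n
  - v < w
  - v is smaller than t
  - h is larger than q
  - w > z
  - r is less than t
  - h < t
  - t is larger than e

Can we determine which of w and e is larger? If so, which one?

w

The relevant relations are e < q; q < h; h < c; c < w.
Chaining these gives e < q < h < c < w.
So w is larger.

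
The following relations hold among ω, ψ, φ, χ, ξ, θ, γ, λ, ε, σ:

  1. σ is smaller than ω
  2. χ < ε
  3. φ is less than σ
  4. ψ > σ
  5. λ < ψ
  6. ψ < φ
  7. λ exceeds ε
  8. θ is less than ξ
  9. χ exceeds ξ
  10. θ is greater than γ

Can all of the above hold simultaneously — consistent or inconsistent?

We have σ < ψ stated directly, yet also ψ < φ < σ by chaining the others — so ψ < σ. Contradiction.

inconsistent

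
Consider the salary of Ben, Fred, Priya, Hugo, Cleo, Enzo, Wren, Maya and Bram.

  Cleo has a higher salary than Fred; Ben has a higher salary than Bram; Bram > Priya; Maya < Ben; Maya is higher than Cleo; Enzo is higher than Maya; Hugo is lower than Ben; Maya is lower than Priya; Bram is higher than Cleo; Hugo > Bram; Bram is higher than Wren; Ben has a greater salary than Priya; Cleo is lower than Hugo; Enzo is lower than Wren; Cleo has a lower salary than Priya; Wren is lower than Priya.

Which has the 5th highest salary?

Wren

Piecing the relations together gives one ordering: Fred < Cleo < Maya < Enzo < Wren < Priya < Bram < Hugo < Ben.
The 5th largest is Wren.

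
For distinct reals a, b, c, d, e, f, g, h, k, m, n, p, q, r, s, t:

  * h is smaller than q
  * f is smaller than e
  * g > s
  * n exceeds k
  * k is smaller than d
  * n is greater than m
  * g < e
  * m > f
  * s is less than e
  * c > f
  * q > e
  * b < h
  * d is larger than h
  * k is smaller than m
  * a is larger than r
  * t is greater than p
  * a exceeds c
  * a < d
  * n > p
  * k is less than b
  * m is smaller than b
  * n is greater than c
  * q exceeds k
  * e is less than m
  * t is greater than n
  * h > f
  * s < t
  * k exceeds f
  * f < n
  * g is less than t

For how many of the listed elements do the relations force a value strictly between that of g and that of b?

2

The relations place g below b. An element lies strictly between them when it is forced above g and also forced below b.
Above g: {e, m, n, h, q, d, t}. Below b: {s, f, k, e, m}.
Intersection: {e, m} — 2.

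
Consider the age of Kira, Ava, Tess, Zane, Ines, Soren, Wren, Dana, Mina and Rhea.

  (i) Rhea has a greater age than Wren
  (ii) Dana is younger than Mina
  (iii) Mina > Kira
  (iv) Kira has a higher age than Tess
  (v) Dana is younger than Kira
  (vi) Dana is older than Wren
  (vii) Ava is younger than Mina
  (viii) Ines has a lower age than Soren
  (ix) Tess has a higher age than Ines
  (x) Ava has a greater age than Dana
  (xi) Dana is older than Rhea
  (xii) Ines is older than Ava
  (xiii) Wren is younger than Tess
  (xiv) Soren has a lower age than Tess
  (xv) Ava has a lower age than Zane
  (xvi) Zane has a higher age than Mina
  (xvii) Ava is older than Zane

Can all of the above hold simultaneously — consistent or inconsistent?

We have Zane < Ava stated directly, yet also Ava < Ines < Soren < Tess < Kira < Mina < Zane by chaining the others — so Ava < Zane. Contradiction.

inconsistent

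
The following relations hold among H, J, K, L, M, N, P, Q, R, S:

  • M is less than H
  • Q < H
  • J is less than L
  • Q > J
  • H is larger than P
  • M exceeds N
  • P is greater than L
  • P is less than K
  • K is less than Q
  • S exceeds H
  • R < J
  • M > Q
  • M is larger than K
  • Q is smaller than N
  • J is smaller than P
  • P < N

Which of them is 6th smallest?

Q

Chaining the given pairs: R < J < L < P < K < Q < N < M < H < S.
Counting 6 from the smallest end gives Q.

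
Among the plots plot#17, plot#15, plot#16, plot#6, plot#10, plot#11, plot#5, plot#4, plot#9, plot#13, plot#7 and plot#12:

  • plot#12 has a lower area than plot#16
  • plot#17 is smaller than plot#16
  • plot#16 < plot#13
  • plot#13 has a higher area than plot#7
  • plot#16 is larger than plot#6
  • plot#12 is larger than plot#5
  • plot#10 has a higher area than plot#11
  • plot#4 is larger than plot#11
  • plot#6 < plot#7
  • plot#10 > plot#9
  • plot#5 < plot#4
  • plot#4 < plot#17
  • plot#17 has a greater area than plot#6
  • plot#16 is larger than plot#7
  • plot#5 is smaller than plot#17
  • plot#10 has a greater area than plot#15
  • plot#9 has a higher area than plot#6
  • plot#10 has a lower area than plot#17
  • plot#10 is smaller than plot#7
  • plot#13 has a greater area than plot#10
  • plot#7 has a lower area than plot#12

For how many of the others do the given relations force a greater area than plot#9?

6

Directly above plot#9: plot#10.
One step further: plot#7, plot#17, plot#13 (4 so far).
One step further: plot#12, plot#16 (6 so far).
Nothing else is reachable above plot#9; 6 in all.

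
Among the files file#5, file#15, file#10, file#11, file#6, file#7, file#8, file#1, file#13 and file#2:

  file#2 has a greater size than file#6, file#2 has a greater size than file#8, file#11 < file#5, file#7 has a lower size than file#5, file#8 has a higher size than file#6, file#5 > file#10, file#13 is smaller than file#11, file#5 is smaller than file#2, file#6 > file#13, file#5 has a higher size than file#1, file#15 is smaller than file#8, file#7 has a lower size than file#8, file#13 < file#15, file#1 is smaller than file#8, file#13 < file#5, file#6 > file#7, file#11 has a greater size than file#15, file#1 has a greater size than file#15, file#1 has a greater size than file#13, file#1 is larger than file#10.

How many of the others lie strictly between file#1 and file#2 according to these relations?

Chaining upward from file#1 reaches: file#8, file#5.
Chaining downward from file#2 reaches: file#10, file#13, file#7, file#15, file#6, file#8, file#11, file#5.
Strictly between file#1 and file#2 are those in both lists: file#8, file#5 — 2 elements.

2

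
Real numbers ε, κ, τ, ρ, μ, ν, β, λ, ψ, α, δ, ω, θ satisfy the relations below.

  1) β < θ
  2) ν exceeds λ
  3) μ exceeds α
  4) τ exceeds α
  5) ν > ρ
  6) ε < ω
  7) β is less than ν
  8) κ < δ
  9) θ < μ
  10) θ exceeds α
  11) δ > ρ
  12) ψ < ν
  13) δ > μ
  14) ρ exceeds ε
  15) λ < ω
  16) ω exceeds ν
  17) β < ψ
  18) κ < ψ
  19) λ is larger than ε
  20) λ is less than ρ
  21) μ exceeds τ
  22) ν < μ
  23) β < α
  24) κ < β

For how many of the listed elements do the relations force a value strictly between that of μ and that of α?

2

Chaining upward from α reaches: θ, τ, δ.
Chaining downward from μ reaches: κ, β, ε, λ, ρ, ψ, ν, θ, τ.
Strictly between α and μ are those in both lists: θ, τ — 2 elements.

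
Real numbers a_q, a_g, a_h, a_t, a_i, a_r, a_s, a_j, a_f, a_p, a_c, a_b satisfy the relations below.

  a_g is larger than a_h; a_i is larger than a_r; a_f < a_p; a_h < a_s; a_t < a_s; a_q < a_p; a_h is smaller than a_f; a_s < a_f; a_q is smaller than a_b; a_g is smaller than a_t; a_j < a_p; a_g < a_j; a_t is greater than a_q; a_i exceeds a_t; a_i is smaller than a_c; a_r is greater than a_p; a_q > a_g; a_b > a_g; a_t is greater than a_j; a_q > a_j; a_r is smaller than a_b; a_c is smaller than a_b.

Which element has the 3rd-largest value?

a_i

Chaining the given pairs: a_h < a_g < a_j < a_q < a_t < a_s < a_f < a_p < a_r < a_i < a_c < a_b.
Counting 3 from the largest end gives a_i.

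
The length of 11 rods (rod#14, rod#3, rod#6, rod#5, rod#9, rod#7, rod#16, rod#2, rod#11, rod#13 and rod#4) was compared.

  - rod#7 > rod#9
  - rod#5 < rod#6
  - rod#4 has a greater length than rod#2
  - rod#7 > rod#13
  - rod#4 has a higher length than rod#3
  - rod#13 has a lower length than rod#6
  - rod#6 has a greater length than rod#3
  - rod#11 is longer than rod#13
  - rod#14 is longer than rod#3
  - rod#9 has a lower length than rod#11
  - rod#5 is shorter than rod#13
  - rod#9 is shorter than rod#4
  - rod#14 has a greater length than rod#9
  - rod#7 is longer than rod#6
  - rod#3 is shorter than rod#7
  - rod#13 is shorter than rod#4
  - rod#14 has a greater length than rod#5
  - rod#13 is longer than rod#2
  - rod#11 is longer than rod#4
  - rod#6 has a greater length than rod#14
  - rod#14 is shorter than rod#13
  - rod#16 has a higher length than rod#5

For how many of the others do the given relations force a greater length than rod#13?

Directly above rod#13: rod#6, rod#7, rod#4, rod#11.
Nothing else is reachable above rod#13; 4 in all.

4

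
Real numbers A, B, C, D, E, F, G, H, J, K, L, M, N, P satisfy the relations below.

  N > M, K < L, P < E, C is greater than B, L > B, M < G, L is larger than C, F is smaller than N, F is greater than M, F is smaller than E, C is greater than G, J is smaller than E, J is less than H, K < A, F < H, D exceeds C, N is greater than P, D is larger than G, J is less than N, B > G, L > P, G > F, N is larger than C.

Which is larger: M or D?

Link the given pairs in sequence: M < F; F < G; G < B; B < C; C < D.
Chaining these gives M < F < G < B < C < D.
So M < D; D is the larger of the two.

D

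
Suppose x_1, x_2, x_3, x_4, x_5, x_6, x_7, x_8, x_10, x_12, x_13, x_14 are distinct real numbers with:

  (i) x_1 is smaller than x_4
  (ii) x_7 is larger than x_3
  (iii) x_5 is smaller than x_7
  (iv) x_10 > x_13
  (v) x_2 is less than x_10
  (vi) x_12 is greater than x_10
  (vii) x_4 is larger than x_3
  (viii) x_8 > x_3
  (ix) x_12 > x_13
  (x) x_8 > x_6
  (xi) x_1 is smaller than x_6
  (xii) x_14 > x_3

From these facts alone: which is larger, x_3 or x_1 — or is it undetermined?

Following every chain through x_3: above x_3 we get x_4, x_14, x_8, x_7.
x_1 is not reached, and no chain runs the other way from x_1 to x_3.
So the given relations leave the order of x_3 and x_1 undetermined.

undetermined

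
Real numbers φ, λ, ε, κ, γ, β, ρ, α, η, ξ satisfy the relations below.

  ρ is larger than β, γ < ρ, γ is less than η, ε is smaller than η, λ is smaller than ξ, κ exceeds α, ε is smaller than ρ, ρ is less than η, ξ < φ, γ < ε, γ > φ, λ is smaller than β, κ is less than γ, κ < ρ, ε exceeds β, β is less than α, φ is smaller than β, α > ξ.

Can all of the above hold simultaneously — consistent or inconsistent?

consistent

Every relation is compatible with λ < ξ < φ < β < α < κ < γ < ε < ρ < η; the set is consistent.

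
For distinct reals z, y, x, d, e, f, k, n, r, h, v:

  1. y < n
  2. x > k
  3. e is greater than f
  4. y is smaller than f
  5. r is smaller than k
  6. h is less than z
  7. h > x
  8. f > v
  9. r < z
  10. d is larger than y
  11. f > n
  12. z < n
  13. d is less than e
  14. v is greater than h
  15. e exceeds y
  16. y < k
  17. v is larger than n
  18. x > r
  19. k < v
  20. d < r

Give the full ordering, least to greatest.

y < d < r < k < x < h < z < n < v < f < e

Each adjacent pair is fixed by a given relation: y < d; d < r; r < k; k < x; x < h; h < z; z < n; n < v; v < f; f < e. Chaining them end to end gives the full order.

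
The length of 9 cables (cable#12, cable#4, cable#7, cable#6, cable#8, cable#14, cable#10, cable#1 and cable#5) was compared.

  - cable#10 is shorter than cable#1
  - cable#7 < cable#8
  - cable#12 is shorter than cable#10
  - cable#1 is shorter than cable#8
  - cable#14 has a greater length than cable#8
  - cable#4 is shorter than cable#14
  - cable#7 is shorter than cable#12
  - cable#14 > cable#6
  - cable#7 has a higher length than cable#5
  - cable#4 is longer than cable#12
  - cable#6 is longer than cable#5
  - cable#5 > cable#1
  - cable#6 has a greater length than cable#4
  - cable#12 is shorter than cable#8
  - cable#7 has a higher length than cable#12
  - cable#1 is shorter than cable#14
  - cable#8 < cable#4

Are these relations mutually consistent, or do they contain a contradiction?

inconsistent

Chaining the given relations yields cable#12 < cable#10 < cable#1 < cable#5 < cable#7, so cable#12 < cable#7. But one relation states cable#7 < cable#12. These cannot both hold.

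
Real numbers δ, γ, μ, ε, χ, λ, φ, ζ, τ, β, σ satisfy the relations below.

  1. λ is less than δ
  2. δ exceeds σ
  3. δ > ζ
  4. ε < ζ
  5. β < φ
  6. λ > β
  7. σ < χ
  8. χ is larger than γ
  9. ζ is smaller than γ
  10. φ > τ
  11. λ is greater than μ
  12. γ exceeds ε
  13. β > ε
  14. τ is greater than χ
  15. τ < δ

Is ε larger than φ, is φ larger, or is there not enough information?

ε < γ < χ < τ < φ, by transitivity through γ, χ, τ.
So φ is larger.

φ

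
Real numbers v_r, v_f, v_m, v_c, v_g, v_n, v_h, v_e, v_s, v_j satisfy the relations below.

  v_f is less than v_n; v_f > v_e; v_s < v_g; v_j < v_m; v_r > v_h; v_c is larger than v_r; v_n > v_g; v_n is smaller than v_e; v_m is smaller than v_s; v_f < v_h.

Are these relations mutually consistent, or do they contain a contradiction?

inconsistent

Chaining the given relations yields v_n < v_e < v_f, so v_n < v_f. But one relation states v_f < v_n. These cannot both hold.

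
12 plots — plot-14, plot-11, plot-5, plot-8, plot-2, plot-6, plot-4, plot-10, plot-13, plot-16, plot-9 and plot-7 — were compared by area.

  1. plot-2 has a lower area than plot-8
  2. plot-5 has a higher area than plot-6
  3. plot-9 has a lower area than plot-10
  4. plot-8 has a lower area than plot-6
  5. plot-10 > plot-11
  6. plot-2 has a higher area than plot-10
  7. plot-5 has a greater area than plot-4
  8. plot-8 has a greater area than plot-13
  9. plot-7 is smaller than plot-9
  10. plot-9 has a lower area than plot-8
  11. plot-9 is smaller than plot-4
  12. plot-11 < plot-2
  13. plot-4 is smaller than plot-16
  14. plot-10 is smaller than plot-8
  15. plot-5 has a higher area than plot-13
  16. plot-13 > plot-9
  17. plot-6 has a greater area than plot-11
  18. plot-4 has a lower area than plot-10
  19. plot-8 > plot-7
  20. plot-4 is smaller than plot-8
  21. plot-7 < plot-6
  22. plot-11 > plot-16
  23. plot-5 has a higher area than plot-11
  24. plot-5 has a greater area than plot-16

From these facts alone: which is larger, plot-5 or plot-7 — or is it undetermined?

plot-5

Chaining the given relations: plot-7 < plot-9 < plot-4 < plot-16 < plot-11 < plot-10 < plot-2 < plot-8 < plot-6 < plot-5.
So plot-5 is larger.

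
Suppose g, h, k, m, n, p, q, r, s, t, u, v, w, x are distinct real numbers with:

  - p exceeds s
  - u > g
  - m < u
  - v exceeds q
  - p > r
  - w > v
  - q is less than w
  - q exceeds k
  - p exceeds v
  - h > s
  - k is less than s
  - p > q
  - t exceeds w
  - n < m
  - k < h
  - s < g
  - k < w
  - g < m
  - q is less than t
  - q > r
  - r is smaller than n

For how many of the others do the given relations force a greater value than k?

Directly above k: q, s, h, w.
One step further: v, g, p, t (8 so far).
One step further: m, u (10 so far).
Nothing else is reachable above k; 10 in all.

10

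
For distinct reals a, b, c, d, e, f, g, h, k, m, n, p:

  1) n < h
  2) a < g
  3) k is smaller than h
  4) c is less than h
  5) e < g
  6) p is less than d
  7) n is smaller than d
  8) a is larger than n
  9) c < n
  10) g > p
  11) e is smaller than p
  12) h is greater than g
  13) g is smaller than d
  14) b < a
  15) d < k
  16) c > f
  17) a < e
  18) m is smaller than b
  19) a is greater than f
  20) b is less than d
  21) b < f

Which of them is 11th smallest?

Piecing the relations together gives one ordering: m < b < f < c < n < a < e < p < g < d < k < h.
The 11th smallest is k.

k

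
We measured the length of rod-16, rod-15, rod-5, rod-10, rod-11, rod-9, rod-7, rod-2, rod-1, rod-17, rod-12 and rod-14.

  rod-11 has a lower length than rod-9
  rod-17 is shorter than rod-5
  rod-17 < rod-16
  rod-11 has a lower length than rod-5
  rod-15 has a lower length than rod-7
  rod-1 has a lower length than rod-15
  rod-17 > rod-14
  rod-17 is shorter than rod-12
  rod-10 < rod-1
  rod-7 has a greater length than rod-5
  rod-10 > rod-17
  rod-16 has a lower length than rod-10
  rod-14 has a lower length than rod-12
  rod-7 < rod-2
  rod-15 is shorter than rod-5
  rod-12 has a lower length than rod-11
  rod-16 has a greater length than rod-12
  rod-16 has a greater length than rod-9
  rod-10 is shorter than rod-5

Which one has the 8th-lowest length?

Piecing the relations together gives one ordering: rod-14 < rod-17 < rod-12 < rod-11 < rod-9 < rod-16 < rod-10 < rod-1 < rod-15 < rod-5 < rod-7 < rod-2.
Counting 8 from the smallest end gives rod-1.

rod-1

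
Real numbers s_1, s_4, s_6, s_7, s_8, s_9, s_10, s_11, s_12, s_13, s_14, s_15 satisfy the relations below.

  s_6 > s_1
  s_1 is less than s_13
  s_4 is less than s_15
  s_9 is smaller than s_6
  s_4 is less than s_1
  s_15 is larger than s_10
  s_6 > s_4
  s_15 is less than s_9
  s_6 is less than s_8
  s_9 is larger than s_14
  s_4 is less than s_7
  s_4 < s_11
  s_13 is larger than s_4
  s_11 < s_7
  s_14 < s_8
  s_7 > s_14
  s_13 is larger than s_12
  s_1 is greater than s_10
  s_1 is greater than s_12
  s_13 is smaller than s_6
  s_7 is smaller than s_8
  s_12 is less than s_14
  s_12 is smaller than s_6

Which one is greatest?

s_8

s_12 is not greatest since s_12 < s_14; s_4 is not greatest since s_4 < s_1; s_14 is not greatest since s_14 < s_9; s_10 is not greatest since s_10 < s_15; s_15 is not greatest since s_15 < s_9; s_9 is not greatest since s_9 < s_6; s_1 is not greatest since s_1 < s_6; s_11 is not greatest since s_11 < s_7; s_7 is not greatest since s_7 < s_8; s_13 is not greatest since s_13 < s_6; s_6 is not greatest since s_6 < s_8.
Only s_8 has nothing above it, so s_8 is the greatest.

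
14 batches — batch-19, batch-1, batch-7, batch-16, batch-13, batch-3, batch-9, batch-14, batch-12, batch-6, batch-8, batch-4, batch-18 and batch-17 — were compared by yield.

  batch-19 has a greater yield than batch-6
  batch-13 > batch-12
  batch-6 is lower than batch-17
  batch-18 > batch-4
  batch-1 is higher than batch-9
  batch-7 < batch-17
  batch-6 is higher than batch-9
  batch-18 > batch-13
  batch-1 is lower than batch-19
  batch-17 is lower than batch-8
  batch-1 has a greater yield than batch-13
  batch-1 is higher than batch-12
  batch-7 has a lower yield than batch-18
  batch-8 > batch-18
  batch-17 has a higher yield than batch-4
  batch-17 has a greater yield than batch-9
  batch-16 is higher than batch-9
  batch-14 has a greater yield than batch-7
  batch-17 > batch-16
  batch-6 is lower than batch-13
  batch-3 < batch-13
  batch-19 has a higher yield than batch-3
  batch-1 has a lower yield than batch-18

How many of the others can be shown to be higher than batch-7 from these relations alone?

From batch-7 the given relations immediately reach batch-14, batch-17, batch-18.
From those, batch-8 — 4 in total.
Nothing else is reachable above batch-7; 4 in all.

4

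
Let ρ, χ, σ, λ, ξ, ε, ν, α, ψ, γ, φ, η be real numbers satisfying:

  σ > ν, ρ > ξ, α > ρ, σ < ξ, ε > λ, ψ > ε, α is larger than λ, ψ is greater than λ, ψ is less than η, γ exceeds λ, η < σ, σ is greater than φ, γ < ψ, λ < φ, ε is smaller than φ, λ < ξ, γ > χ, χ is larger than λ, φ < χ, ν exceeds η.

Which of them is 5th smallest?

γ

The consecutive relations fix a unique order: λ < ε < φ < χ < γ < ψ < η < ν < σ < ξ < ρ < α.
The 5th smallest is γ.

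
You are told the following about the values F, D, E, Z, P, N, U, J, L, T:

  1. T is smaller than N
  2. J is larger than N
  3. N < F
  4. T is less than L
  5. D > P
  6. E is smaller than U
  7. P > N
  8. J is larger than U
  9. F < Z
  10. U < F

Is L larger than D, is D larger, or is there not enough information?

Following every chain through D: below D we get T, N, P.
L is not reached, and no chain runs the other way from L to D.
So the given relations leave the order of D and L undetermined.

undetermined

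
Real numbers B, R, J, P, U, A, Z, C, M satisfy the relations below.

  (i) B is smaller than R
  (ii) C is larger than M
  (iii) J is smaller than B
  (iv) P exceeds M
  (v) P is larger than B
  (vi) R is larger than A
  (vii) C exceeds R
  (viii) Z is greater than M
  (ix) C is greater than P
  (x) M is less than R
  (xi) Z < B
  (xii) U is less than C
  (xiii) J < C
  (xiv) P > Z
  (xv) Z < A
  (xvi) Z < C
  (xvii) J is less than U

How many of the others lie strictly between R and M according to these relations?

The relations place M below R. An element lies strictly between them when it is forced above M and also forced below R.
Above M: {Z, B, A, P, C}. Below R: {J, Z, B, A}.
Intersection: {Z, B, A} — 3.

3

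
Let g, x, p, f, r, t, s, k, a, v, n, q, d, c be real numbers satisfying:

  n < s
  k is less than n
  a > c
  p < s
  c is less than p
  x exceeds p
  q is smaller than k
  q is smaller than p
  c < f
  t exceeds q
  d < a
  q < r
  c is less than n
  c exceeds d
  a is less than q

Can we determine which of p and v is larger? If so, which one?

Following every chain through v: nothing is chained to v.
p is not reached, and no chain runs the other way from p to v.
So the given relations leave the order of v and p undetermined.

undetermined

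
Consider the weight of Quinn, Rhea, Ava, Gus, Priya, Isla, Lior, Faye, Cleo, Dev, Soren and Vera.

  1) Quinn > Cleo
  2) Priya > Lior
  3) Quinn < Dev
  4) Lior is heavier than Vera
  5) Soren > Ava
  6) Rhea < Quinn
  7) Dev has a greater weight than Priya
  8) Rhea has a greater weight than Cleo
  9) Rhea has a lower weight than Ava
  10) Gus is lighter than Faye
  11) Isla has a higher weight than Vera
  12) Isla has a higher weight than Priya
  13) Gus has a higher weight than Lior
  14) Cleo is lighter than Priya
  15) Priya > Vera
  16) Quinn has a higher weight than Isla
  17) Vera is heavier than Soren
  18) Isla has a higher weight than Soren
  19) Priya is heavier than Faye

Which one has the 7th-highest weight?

Lior

Chaining the given pairs: Cleo < Rhea < Ava < Soren < Vera < Lior < Gus < Faye < Priya < Isla < Quinn < Dev.
Counting 7 from the largest end gives Lior.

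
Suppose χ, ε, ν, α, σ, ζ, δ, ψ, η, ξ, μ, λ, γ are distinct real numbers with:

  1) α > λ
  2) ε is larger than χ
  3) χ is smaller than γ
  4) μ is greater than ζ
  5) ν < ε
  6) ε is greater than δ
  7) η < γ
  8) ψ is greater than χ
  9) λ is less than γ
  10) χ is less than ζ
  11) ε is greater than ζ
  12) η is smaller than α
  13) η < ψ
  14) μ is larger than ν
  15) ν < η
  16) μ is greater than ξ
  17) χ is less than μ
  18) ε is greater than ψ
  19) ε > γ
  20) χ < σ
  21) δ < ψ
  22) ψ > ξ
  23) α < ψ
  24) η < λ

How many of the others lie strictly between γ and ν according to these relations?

Chaining upward from ν reaches: η, λ, α, μ, ψ, ε.
Chaining downward from γ reaches: η, λ, χ.
Strictly between ν and γ are those in both lists: η, λ — 2 elements.

2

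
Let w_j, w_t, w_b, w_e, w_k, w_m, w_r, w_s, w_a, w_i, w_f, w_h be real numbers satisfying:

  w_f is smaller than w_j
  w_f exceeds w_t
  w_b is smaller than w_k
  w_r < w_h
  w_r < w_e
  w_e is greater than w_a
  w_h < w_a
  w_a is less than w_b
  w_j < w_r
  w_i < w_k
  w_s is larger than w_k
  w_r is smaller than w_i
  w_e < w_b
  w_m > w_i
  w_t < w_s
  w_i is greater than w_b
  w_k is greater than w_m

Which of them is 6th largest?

Piecing the relations together gives one ordering: w_t < w_f < w_j < w_r < w_h < w_a < w_e < w_b < w_i < w_m < w_k < w_s.
Counting 6 from the largest end gives w_e.

w_e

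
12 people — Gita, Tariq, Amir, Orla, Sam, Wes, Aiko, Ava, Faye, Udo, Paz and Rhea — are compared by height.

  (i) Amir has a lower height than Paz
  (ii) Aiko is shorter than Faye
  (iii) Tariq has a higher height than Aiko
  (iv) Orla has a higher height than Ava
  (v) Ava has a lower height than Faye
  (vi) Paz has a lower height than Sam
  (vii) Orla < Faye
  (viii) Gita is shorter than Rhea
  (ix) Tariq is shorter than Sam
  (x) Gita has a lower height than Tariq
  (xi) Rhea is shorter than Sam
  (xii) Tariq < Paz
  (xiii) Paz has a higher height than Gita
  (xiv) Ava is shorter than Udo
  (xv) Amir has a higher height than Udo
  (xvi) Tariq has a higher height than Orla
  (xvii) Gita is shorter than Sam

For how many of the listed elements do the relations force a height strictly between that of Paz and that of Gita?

The relations place Gita below Paz. An element lies strictly between them when it is forced above Gita and also forced below Paz.
Above Gita: {Rhea, Tariq, Sam}. Below Paz: {Ava, Udo, Aiko, Orla, Amir, Tariq}.
Intersection: {Tariq} — 1.

1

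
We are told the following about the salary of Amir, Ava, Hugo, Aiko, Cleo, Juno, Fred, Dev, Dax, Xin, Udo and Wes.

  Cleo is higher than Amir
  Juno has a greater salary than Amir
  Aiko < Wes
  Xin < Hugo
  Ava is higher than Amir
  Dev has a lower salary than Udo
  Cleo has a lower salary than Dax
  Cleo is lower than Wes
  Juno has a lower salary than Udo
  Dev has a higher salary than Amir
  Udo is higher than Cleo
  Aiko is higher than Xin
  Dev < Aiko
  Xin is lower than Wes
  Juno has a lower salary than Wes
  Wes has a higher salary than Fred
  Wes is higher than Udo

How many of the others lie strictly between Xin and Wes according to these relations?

1

The relations place Xin below Wes. An element lies strictly between them when it is forced above Xin and also forced below Wes.
Above Xin: {Hugo, Aiko}. Below Wes: {Amir, Dev, Fred, Cleo, Juno, Aiko, Udo}.
Intersection: {Aiko} — 1.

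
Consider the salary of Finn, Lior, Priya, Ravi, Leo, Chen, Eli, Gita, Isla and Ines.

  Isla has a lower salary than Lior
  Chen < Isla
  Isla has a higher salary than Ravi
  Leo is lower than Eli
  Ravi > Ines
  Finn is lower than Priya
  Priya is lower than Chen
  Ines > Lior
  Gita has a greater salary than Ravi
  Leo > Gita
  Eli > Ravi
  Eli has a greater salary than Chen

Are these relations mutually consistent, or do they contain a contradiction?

inconsistent

Chaining the given relations yields Isla < Lior < Ines < Ravi, so Isla < Ravi. But one relation states Ravi < Isla. These cannot both hold.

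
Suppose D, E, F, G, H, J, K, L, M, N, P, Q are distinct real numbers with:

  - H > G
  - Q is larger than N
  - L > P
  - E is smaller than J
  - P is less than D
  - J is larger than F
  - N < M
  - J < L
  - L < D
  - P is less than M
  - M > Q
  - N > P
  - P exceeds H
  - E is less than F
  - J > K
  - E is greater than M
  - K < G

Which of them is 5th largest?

Chaining the given pairs: K < G < H < P < N < Q < M < E < F < J < L < D.
The 5th largest is E.

E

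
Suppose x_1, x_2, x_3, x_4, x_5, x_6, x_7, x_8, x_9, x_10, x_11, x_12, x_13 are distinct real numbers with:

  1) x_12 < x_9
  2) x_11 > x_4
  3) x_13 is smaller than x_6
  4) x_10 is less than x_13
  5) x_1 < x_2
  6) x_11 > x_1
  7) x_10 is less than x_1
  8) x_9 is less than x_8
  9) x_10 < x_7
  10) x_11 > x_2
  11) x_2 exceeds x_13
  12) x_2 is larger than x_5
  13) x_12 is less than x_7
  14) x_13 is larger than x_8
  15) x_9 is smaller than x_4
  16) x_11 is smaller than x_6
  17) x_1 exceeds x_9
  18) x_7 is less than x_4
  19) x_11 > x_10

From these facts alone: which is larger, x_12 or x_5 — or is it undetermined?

undetermined

Following every chain through x_12: above x_12 we get x_9, x_8, x_7, x_4, x_13, x_1, x_2, x_11, x_6.
x_5 is not reached, and no chain runs the other way from x_5 to x_12.
So the given relations leave the order of x_12 and x_5 undetermined.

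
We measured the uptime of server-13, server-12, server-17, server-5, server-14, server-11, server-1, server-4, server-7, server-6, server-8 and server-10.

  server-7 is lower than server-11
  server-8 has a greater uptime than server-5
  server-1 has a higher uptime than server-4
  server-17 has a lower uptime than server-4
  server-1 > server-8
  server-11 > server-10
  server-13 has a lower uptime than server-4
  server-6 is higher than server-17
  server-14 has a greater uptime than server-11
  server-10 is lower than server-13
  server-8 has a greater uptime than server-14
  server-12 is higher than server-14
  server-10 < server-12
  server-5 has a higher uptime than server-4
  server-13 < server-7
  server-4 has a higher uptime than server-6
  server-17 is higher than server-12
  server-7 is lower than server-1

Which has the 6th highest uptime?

Chaining the given pairs: server-10 < server-13 < server-7 < server-11 < server-14 < server-12 < server-17 < server-6 < server-4 < server-5 < server-8 < server-1.
The 6th largest is server-17.

server-17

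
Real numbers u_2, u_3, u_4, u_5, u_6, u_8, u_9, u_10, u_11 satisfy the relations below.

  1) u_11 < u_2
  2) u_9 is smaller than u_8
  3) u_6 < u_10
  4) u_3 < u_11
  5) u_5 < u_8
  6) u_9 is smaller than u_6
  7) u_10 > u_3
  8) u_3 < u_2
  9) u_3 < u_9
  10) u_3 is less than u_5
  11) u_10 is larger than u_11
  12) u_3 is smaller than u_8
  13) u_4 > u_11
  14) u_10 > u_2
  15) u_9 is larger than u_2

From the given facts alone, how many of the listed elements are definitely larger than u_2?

From u_2 the given relations immediately reach u_9, u_10.
From those, u_8, u_6 — 4 in total.
Nothing else is reachable above u_2; 4 in all.

4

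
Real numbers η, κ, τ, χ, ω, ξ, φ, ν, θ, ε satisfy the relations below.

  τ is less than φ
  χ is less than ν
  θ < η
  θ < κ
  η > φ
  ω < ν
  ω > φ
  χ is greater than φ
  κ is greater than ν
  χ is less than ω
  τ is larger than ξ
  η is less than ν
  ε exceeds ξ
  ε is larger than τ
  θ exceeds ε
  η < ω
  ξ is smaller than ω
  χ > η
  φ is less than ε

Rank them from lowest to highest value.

ξ < τ < φ < ε < θ < η < χ < ω < ν < κ

Each adjacent pair is fixed by a given relation: ξ < τ; τ < φ; φ < ε; ε < θ; θ < η; η < χ; χ < ω; ω < ν; ν < κ. Chaining them end to end gives the full order.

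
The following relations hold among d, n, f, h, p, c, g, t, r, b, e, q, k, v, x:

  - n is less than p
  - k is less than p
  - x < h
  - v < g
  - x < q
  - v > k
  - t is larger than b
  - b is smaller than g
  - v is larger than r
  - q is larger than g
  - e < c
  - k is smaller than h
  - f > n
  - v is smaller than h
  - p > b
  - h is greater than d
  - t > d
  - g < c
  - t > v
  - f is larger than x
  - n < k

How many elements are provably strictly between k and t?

The relations place k below t. An element lies strictly between them when it is forced above k and also forced below t.
Above k: {v, g, p, q, h, c}. Below t: {r, n, d, b, v}.
Intersection: {v} — 1.

1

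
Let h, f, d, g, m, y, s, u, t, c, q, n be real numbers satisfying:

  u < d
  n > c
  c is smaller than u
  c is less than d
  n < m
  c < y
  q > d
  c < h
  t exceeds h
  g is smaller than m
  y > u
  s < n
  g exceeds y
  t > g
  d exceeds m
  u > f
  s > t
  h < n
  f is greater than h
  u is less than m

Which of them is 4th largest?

n

The consecutive relations fix a unique order: c < h < f < u < y < g < t < s < n < m < d < q.
The 4th largest is n.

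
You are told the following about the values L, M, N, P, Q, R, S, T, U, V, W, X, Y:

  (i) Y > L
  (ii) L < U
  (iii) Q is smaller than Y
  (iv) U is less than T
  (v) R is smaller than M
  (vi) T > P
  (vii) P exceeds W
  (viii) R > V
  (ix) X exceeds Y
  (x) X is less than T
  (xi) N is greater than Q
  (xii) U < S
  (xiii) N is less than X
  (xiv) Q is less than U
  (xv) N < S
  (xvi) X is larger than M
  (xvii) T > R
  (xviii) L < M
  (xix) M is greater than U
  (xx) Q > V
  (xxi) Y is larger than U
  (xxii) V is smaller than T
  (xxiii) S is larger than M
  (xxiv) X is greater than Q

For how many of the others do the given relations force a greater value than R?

4

From R the given relations immediately reach M, T.
From those, S, X — 4 in total.
No other element is forced above R by the given relations, so the count is 4.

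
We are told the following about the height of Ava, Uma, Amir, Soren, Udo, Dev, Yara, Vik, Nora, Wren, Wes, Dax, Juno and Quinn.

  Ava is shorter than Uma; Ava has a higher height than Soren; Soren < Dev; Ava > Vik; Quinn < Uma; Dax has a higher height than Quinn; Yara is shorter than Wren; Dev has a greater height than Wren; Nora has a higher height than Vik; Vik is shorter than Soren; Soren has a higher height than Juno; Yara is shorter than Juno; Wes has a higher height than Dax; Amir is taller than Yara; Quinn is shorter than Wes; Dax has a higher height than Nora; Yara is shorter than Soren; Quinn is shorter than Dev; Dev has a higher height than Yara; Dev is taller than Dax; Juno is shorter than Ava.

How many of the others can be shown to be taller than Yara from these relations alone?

Directly above Yara: Juno, Wren, Amir, Soren, Dev.
One step further: Ava (6 so far).
One step further: Uma (7 so far).
Nothing else is reachable above Yara; 7 in all.

7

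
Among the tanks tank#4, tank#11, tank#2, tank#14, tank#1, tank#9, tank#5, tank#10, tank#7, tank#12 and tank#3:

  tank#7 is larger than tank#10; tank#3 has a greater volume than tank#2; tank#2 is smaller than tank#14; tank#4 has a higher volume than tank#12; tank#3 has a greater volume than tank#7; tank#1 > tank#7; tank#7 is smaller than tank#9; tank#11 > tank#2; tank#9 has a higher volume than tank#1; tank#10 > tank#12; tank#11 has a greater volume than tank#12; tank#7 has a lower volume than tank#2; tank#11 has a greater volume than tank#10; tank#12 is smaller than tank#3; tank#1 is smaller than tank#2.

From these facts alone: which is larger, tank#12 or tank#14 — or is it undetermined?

tank#14

tank#12 < tank#10 and tank#10 < tank#7 give tank#12 < tank#7.
With tank#7 < tank#1: tank#12 < tank#10 < tank#7 < tank#1.
Then tank#1 < tank#2 extends the chain to tank#2.
Then tank#2 < tank#14 extends the chain to tank#14.
So tank#14 is larger.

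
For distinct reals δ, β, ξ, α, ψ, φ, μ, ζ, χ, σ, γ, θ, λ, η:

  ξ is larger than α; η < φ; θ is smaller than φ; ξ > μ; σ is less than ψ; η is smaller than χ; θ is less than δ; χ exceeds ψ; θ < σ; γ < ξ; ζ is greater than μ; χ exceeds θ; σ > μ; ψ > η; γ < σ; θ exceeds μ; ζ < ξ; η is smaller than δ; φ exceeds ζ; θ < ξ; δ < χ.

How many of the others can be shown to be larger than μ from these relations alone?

8

The elements the relations force above μ are θ, σ, ζ, ψ, φ, δ, χ, ξ — no chain reaches any other.
That is 8.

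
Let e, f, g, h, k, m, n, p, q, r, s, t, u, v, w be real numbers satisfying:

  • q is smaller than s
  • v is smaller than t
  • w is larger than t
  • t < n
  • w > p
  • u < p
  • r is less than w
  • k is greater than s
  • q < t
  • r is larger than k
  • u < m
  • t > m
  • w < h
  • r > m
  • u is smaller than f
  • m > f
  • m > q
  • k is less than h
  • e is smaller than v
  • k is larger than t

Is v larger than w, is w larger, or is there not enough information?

w

Link the given pairs in sequence: v < t; t < k; k < r; r < w.
Together: v < t < k < r < w.
So w is larger.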